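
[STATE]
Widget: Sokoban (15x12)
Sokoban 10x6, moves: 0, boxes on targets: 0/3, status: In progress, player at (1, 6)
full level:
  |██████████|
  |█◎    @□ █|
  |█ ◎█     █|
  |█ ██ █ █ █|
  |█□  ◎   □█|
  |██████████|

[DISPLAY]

██████████     
█◎    @□ █     
█ ◎█     █     
█ ██ █ █ █     
█□  ◎   □█     
██████████     
Moves: 0  0/3  
               
               
               
               
               


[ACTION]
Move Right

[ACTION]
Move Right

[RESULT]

██████████     
█◎     @□█     
█ ◎█     █     
█ ██ █ █ █     
█□  ◎   □█     
██████████     
Moves: 1  0/3  
               
               
               
               
               


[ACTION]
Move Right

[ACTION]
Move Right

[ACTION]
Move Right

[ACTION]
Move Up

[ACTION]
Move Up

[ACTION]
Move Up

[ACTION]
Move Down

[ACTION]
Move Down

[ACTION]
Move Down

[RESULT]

██████████     
█◎      □█     
█ ◎█   @ █     
█ ██ █ █ █     
█□  ◎   □█     
██████████     
Moves: 2  0/3  
               
               
               
               
               


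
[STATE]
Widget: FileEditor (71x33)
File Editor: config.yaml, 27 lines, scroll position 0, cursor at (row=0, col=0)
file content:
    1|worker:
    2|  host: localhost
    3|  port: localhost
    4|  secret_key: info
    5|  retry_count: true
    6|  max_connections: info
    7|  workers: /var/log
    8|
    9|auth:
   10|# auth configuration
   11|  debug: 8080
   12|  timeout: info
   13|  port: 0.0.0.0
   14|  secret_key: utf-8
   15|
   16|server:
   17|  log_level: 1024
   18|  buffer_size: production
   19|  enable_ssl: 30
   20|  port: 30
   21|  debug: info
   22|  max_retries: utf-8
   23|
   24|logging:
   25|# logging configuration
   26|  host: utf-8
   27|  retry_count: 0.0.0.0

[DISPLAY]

█orker:                                                               ▲
  host: localhost                                                     █
  port: localhost                                                     ░
  secret_key: info                                                    ░
  retry_count: true                                                   ░
  max_connections: info                                               ░
  workers: /var/log                                                   ░
                                                                      ░
auth:                                                                 ░
# auth configuration                                                  ░
  debug: 8080                                                         ░
  timeout: info                                                       ░
  port: 0.0.0.0                                                       ░
  secret_key: utf-8                                                   ░
                                                                      ░
server:                                                               ░
  log_level: 1024                                                     ░
  buffer_size: production                                             ░
  enable_ssl: 30                                                      ░
  port: 30                                                            ░
  debug: info                                                         ░
  max_retries: utf-8                                                  ░
                                                                      ░
logging:                                                              ░
# logging configuration                                               ░
  host: utf-8                                                         ░
  retry_count: 0.0.0.0                                                ░
                                                                      ░
                                                                      ░
                                                                      ░
                                                                      ░
                                                                      ░
                                                                      ▼


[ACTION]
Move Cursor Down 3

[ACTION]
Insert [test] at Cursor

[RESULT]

worker:                                                               ▲
  host: localhost                                                     █
  port: localhost                                                     ░
test█ secret_key: info                                                ░
  retry_count: true                                                   ░
  max_connections: info                                               ░
  workers: /var/log                                                   ░
                                                                      ░
auth:                                                                 ░
# auth configuration                                                  ░
  debug: 8080                                                         ░
  timeout: info                                                       ░
  port: 0.0.0.0                                                       ░
  secret_key: utf-8                                                   ░
                                                                      ░
server:                                                               ░
  log_level: 1024                                                     ░
  buffer_size: production                                             ░
  enable_ssl: 30                                                      ░
  port: 30                                                            ░
  debug: info                                                         ░
  max_retries: utf-8                                                  ░
                                                                      ░
logging:                                                              ░
# logging configuration                                               ░
  host: utf-8                                                         ░
  retry_count: 0.0.0.0                                                ░
                                                                      ░
                                                                      ░
                                                                      ░
                                                                      ░
                                                                      ░
                                                                      ▼


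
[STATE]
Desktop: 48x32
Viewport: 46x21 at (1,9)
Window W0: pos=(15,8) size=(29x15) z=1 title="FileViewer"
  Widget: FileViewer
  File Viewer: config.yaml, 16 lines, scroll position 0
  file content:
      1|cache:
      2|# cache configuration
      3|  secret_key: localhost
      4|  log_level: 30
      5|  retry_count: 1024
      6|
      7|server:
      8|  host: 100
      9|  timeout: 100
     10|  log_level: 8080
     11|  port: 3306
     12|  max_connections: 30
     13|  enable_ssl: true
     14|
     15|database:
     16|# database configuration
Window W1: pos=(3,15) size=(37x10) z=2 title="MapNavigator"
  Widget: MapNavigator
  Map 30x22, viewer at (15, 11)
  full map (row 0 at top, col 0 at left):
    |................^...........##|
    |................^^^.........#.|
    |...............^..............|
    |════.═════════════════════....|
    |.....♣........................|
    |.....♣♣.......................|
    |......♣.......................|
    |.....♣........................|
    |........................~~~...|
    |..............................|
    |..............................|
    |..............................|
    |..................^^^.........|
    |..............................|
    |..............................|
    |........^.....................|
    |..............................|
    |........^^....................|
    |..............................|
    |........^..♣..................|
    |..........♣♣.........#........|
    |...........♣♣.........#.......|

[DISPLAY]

              ┃ FileViewer                ┃   
              ┠───────────────────────────┨   
              ┃cache:                    ▲┃   
              ┃# cache configuration     █┃   
              ┃  secret_key: localhost   ░┃   
              ┃  log_level: 30           ░┃   
  ┏━━━━━━━━━━━━━━━━━━━━━━━━━━━━━━━━━━━┓  ░┃   
  ┃ MapNavigator                      ┃  ░┃   
  ┠───────────────────────────────────┨  ░┃   
  ┃  ........................~~~...   ┃  ░┃   
  ┃  ..............................   ┃  ░┃   
  ┃  ..............................   ┃  ░┃   
  ┃  ...............@..............   ┃  ▼┃   
  ┃  ..................^^^.........   ┃━━━┛   
  ┃  ..............................   ┃       
  ┗━━━━━━━━━━━━━━━━━━━━━━━━━━━━━━━━━━━┛       
                                              
                                              
                                              
                                              
                                              


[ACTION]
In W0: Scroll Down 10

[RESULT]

              ┃ FileViewer                ┃   
              ┠───────────────────────────┨   
              ┃                          ▲┃   
              ┃server:                   ░┃   
              ┃  host: 100               ░┃   
              ┃  timeout: 100            ░┃   
  ┏━━━━━━━━━━━━━━━━━━━━━━━━━━━━━━━━━━━┓  ░┃   
  ┃ MapNavigator                      ┃  ░┃   
  ┠───────────────────────────────────┨  ░┃   
  ┃  ........................~~~...   ┃  ░┃   
  ┃  ..............................   ┃  ░┃   
  ┃  ..............................   ┃  █┃   
  ┃  ...............@..............   ┃  ▼┃   
  ┃  ..................^^^.........   ┃━━━┛   
  ┃  ..............................   ┃       
  ┗━━━━━━━━━━━━━━━━━━━━━━━━━━━━━━━━━━━┛       
                                              
                                              
                                              
                                              
                                              


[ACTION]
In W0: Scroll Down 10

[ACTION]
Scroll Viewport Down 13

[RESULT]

              ┃                          ▲┃   
              ┃server:                   ░┃   
              ┃  host: 100               ░┃   
              ┃  timeout: 100            ░┃   
  ┏━━━━━━━━━━━━━━━━━━━━━━━━━━━━━━━━━━━┓  ░┃   
  ┃ MapNavigator                      ┃  ░┃   
  ┠───────────────────────────────────┨  ░┃   
  ┃  ........................~~~...   ┃  ░┃   
  ┃  ..............................   ┃  ░┃   
  ┃  ..............................   ┃  █┃   
  ┃  ...............@..............   ┃  ▼┃   
  ┃  ..................^^^.........   ┃━━━┛   
  ┃  ..............................   ┃       
  ┗━━━━━━━━━━━━━━━━━━━━━━━━━━━━━━━━━━━┛       
                                              
                                              
                                              
                                              
                                              
                                              
                                              


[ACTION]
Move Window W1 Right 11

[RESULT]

              ┃                          ▲┃   
              ┃server:                   ░┃   
              ┃  host: 100               ░┃   
              ┃  timeout: 100            ░┃   
          ┏━━━━━━━━━━━━━━━━━━━━━━━━━━━━━━━━━━━
          ┃ MapNavigator                      
          ┠───────────────────────────────────
          ┃  ........................~~~...   
          ┃  ..............................   
          ┃  ..............................   
          ┃  ...............@..............   
          ┃  ..................^^^.........   
          ┃  ..............................   
          ┗━━━━━━━━━━━━━━━━━━━━━━━━━━━━━━━━━━━
                                              
                                              
                                              
                                              
                                              
                                              
                                              


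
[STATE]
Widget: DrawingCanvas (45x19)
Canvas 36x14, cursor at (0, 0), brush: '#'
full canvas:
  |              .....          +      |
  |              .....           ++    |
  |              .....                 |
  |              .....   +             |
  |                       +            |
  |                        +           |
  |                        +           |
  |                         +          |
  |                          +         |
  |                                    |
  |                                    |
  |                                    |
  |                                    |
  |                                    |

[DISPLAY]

+             .....          +               
              .....           ++             
              .....                          
              .....   +                      
                       +                     
                        +                    
                        +                    
                         +                   
                          +                  
                                             
                                             
                                             
                                             
                                             
                                             
                                             
                                             
                                             
                                             


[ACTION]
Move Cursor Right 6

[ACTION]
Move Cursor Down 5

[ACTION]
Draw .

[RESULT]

              .....          +               
              .....           ++             
              .....                          
              .....   +                      
                       +                     
      .                 +                    
                        +                    
                         +                   
                          +                  
                                             
                                             
                                             
                                             
                                             
                                             
                                             
                                             
                                             
                                             


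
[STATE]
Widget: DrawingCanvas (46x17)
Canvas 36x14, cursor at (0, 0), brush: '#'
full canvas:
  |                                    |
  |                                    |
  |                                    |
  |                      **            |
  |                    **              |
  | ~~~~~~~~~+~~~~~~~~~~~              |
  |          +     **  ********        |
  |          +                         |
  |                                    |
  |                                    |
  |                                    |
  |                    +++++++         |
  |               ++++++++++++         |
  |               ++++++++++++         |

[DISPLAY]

+                                             
                                              
                                              
                      **                      
                    **                        
 ~~~~~~~~~+~~~~~~~~~~~                        
          +     **  ********                  
          +                                   
                                              
                                              
                                              
                    +++++++                   
               ++++++++++++                   
               ++++++++++++                   
                                              
                                              
                                              


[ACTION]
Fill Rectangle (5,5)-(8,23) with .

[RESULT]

+                                             
                                              
                                              
                      **                      
                    **                        
 ~~~~...................                      
     ...................****                  
     ...................                      
     ...................                      
                                              
                                              
                    +++++++                   
               ++++++++++++                   
               ++++++++++++                   
                                              
                                              
                                              


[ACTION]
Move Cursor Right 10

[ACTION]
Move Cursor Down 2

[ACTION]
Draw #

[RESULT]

                                              
                                              
          #                                   
                      **                      
                    **                        
 ~~~~...................                      
     ...................****                  
     ...................                      
     ...................                      
                                              
                                              
                    +++++++                   
               ++++++++++++                   
               ++++++++++++                   
                                              
                                              
                                              


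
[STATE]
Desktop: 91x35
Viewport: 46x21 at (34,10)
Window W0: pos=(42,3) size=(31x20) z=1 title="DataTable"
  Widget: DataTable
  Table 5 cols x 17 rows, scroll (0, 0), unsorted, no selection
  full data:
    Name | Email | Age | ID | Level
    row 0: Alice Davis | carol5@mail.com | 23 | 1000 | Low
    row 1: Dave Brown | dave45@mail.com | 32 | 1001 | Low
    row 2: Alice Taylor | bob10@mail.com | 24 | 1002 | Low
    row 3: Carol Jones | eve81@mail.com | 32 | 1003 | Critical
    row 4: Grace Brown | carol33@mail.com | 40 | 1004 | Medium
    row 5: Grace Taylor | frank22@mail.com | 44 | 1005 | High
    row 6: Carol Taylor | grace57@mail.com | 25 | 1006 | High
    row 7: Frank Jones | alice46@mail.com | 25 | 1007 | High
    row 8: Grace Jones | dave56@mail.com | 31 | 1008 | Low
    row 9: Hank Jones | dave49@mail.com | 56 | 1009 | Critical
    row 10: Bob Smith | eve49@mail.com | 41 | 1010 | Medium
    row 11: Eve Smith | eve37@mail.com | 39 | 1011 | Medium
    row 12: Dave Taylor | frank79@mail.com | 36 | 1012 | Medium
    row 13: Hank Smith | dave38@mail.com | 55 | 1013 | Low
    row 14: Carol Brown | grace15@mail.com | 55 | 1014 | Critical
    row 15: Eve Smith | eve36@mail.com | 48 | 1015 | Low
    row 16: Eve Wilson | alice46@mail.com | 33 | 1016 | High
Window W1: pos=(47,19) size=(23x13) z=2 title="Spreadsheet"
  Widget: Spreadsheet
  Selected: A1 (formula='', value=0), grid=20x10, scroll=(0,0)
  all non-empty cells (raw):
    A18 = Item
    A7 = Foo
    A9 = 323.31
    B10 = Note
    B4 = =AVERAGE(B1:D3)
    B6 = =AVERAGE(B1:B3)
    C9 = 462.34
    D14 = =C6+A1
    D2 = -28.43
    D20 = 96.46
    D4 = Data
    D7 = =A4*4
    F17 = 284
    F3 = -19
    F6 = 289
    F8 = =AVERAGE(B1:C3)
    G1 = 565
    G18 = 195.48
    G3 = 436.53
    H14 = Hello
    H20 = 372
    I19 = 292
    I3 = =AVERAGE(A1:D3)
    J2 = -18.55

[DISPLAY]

        ┃Alice Taylor│bob10@mail.com  ┃       
        ┃Carol Jones │eve81@mail.com  ┃       
        ┃Grace Brown │carol33@mail.com┃       
        ┃Grace Taylor│frank22@mail.com┃       
        ┃Carol Taylor│grace57@mail.com┃       
        ┃Frank Jones │alice46@mail.com┃       
        ┃Grace Jones │dave56@mail.com ┃       
        ┃Hank Jones  │dave49@mail.com ┃       
        ┃Bob Smith   │eve49@mail.com  ┃       
        ┃Eve ┏━━━━━━━━━━━━━━━━━━━━━┓  ┃       
        ┃Dave┃ Spreadsheet         ┃om┃       
        ┃Hank┠─────────────────────┨m ┃       
        ┗━━━━┃A1:                  ┃━━┛       
             ┃       A       B     ┃          
             ┃---------------------┃          
             ┃  1      [0]       0 ┃          
             ┃  2        0       0 ┃          
             ┃  3        0       0 ┃          
             ┃  4        0   -3.16 ┃          
             ┃  5        0       0 ┃          
             ┃  6        0       0 ┃          


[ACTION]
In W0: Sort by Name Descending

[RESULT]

        ┃Grace Taylor│frank22@mail.com┃       
        ┃Grace Jones │dave56@mail.com ┃       
        ┃Grace Brown │carol33@mail.com┃       
        ┃Frank Jones │alice46@mail.com┃       
        ┃Eve Wilson  │alice46@mail.com┃       
        ┃Eve Smith   │eve37@mail.com  ┃       
        ┃Eve Smith   │eve36@mail.com  ┃       
        ┃Dave Taylor │frank79@mail.com┃       
        ┃Dave Brown  │dave45@mail.com ┃       
        ┃Caro┏━━━━━━━━━━━━━━━━━━━━━┓om┃       
        ┃Caro┃ Spreadsheet         ┃  ┃       
        ┃Caro┠─────────────────────┨om┃       
        ┗━━━━┃A1:                  ┃━━┛       
             ┃       A       B     ┃          
             ┃---------------------┃          
             ┃  1      [0]       0 ┃          
             ┃  2        0       0 ┃          
             ┃  3        0       0 ┃          
             ┃  4        0   -3.16 ┃          
             ┃  5        0       0 ┃          
             ┃  6        0       0 ┃          


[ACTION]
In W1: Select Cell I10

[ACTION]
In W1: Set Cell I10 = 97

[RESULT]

        ┃Grace Taylor│frank22@mail.com┃       
        ┃Grace Jones │dave56@mail.com ┃       
        ┃Grace Brown │carol33@mail.com┃       
        ┃Frank Jones │alice46@mail.com┃       
        ┃Eve Wilson  │alice46@mail.com┃       
        ┃Eve Smith   │eve37@mail.com  ┃       
        ┃Eve Smith   │eve36@mail.com  ┃       
        ┃Dave Taylor │frank79@mail.com┃       
        ┃Dave Brown  │dave45@mail.com ┃       
        ┃Caro┏━━━━━━━━━━━━━━━━━━━━━┓om┃       
        ┃Caro┃ Spreadsheet         ┃  ┃       
        ┃Caro┠─────────────────────┨om┃       
        ┗━━━━┃I10: 97              ┃━━┛       
             ┃       A       B     ┃          
             ┃---------------------┃          
             ┃  1        0       0 ┃          
             ┃  2        0       0 ┃          
             ┃  3        0       0 ┃          
             ┃  4        0   -3.16 ┃          
             ┃  5        0       0 ┃          
             ┃  6        0       0 ┃          


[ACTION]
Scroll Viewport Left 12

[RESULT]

                    ┃Grace Taylor│frank22@mail
                    ┃Grace Jones │dave56@mail.
                    ┃Grace Brown │carol33@mail
                    ┃Frank Jones │alice46@mail
                    ┃Eve Wilson  │alice46@mail
                    ┃Eve Smith   │eve37@mail.c
                    ┃Eve Smith   │eve36@mail.c
                    ┃Dave Taylor │frank79@mail
                    ┃Dave Brown  │dave45@mail.
                    ┃Caro┏━━━━━━━━━━━━━━━━━━━━
                    ┃Caro┃ Spreadsheet        
                    ┃Caro┠────────────────────
                    ┗━━━━┃I10: 97             
                         ┃       A       B    
                         ┃--------------------
                         ┃  1        0       0
                         ┃  2        0       0
                         ┃  3        0       0
                         ┃  4        0   -3.16
                         ┃  5        0       0
                         ┃  6        0       0


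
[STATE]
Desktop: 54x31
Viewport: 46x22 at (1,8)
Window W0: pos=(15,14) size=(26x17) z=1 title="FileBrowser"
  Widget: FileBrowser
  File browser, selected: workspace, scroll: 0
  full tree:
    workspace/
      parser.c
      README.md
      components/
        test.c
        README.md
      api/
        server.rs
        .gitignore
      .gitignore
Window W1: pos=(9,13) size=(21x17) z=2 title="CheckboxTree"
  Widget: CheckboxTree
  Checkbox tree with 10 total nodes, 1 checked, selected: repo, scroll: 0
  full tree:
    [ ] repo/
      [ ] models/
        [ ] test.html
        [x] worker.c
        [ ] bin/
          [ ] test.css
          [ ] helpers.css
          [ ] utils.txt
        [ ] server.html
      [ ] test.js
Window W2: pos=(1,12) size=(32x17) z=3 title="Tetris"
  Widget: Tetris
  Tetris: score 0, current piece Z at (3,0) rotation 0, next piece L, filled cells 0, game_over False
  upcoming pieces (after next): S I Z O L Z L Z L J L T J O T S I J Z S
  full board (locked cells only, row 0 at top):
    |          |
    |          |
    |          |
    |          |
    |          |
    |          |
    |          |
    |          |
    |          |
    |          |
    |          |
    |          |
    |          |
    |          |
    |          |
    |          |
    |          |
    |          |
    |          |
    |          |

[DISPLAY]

                                              
                                              
                                              
                                              
┏━━━━━━━━━━━━━━━━━━━━━━━━━━━━━━┓              
┃ Tetris                       ┃              
┠──────────────────────────────┨━━━━━━━┓      
┃          │Next:              ┃       ┃      
┃          │  ▒                ┃───────┨      
┃          │▒▒▒                ┃       ┃      
┃          │                   ┃       ┃      
┃          │                   ┃       ┃      
┃          │                   ┃s/     ┃      
┃          │Score:             ┃       ┃      
┃          │0                  ┃       ┃      
┃          │                   ┃       ┃      
┃          │                   ┃       ┃      
┃          │                   ┃       ┃      
┃          │                   ┃       ┃      
┃          │                   ┃       ┃      
┗━━━━━━━━━━━━━━━━━━━━━━━━━━━━━━┛       ┃      
        ┗━━━━━━━━━━━━━━━━━━━┛          ┃      


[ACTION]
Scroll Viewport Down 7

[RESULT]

                                              
                                              
                                              
┏━━━━━━━━━━━━━━━━━━━━━━━━━━━━━━┓              
┃ Tetris                       ┃              
┠──────────────────────────────┨━━━━━━━┓      
┃          │Next:              ┃       ┃      
┃          │  ▒                ┃───────┨      
┃          │▒▒▒                ┃       ┃      
┃          │                   ┃       ┃      
┃          │                   ┃       ┃      
┃          │                   ┃s/     ┃      
┃          │Score:             ┃       ┃      
┃          │0                  ┃       ┃      
┃          │                   ┃       ┃      
┃          │                   ┃       ┃      
┃          │                   ┃       ┃      
┃          │                   ┃       ┃      
┃          │                   ┃       ┃      
┗━━━━━━━━━━━━━━━━━━━━━━━━━━━━━━┛       ┃      
        ┗━━━━━━━━━━━━━━━━━━━┛          ┃      
              ┗━━━━━━━━━━━━━━━━━━━━━━━━┛      


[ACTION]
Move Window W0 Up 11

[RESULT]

              ┃    [+] components/     ┃      
              ┃    [+] api/            ┃      
              ┃    .gitignore          ┃      
┏━━━━━━━━━━━━━━━━━━━━━━━━━━━━━━┓       ┃      
┃ Tetris                       ┃       ┃      
┠──────────────────────────────┨       ┃      
┃          │Next:              ┃       ┃      
┃          │  ▒                ┃       ┃      
┃          │▒▒▒                ┃       ┃      
┃          │                   ┃       ┃      
┃          │                   ┃━━━━━━━┛      
┃          │                   ┃              
┃          │Score:             ┃              
┃          │0                  ┃              
┃          │                   ┃              
┃          │                   ┃              
┃          │                   ┃              
┃          │                   ┃              
┃          │                   ┃              
┗━━━━━━━━━━━━━━━━━━━━━━━━━━━━━━┛              
        ┗━━━━━━━━━━━━━━━━━━━┛                 
                                              


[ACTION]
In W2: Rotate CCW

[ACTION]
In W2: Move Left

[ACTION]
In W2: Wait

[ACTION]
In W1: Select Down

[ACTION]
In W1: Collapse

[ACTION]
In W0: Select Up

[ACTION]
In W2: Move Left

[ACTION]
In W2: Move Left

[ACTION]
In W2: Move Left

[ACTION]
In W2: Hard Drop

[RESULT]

              ┃    [+] components/     ┃      
              ┃    [+] api/            ┃      
              ┃    .gitignore          ┃      
┏━━━━━━━━━━━━━━━━━━━━━━━━━━━━━━┓       ┃      
┃ Tetris                       ┃       ┃      
┠──────────────────────────────┨       ┃      
┃          │Next:              ┃       ┃      
┃          │ ░░                ┃       ┃      
┃          │░░                 ┃       ┃      
┃          │                   ┃       ┃      
┃          │                   ┃━━━━━━━┛      
┃          │                   ┃              
┃          │Score:             ┃              
┃          │0                  ┃              
┃          │                   ┃              
┃          │                   ┃              
┃ ▓        │                   ┃              
┃▓▓        │                   ┃              
┃▓         │                   ┃              
┗━━━━━━━━━━━━━━━━━━━━━━━━━━━━━━┛              
        ┗━━━━━━━━━━━━━━━━━━━┛                 
                                              


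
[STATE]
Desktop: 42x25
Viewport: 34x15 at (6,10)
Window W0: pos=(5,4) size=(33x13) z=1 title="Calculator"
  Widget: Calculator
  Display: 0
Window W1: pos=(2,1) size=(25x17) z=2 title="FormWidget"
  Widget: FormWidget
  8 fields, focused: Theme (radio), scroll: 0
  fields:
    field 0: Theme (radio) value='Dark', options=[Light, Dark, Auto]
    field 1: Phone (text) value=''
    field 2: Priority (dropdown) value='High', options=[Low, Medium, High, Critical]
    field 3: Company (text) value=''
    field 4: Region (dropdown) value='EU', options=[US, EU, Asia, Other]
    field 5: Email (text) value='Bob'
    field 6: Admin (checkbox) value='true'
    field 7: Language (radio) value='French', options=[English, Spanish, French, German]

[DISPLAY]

dmin:      [x]      ┃          ┃  
anguage:   ( ) Engli┃          ┃  
                    ┃          ┃  
                    ┃          ┃  
                    ┃          ┃  
                    ┃          ┃  
                    ┃━━━━━━━━━━┛  
━━━━━━━━━━━━━━━━━━━━┛             
                                  
                                  
                                  
                                  
                                  
                                  
                                  


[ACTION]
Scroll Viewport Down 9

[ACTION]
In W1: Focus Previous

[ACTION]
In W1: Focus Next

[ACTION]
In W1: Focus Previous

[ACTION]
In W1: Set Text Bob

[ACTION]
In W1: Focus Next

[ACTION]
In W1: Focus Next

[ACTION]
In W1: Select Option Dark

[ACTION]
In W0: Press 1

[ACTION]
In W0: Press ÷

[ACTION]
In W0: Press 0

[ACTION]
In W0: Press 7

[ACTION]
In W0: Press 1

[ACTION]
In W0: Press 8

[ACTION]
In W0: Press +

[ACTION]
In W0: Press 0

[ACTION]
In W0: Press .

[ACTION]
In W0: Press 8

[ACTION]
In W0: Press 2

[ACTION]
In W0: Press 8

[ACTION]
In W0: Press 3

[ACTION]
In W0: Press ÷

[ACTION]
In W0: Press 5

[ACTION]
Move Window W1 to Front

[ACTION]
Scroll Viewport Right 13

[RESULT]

in:      [x]      ┃          ┃    
guage:   ( ) Engli┃          ┃    
                  ┃          ┃    
                  ┃          ┃    
                  ┃          ┃    
                  ┃          ┃    
                  ┃━━━━━━━━━━┛    
━━━━━━━━━━━━━━━━━━┛               
                                  
                                  
                                  
                                  
                                  
                                  
                                  


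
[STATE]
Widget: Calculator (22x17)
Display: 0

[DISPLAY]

                     0
┌───┬───┬───┬───┐     
│ 7 │ 8 │ 9 │ ÷ │     
├───┼───┼───┼───┤     
│ 4 │ 5 │ 6 │ × │     
├───┼───┼───┼───┤     
│ 1 │ 2 │ 3 │ - │     
├───┼───┼───┼───┤     
│ 0 │ . │ = │ + │     
├───┼───┼───┼───┤     
│ C │ MC│ MR│ M+│     
└───┴───┴───┴───┘     
                      
                      
                      
                      
                      


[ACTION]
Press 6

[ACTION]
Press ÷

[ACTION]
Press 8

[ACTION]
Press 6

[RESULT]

                    86
┌───┬───┬───┬───┐     
│ 7 │ 8 │ 9 │ ÷ │     
├───┼───┼───┼───┤     
│ 4 │ 5 │ 6 │ × │     
├───┼───┼───┼───┤     
│ 1 │ 2 │ 3 │ - │     
├───┼───┼───┼───┤     
│ 0 │ . │ = │ + │     
├───┼───┼───┼───┤     
│ C │ MC│ MR│ M+│     
└───┴───┴───┴───┘     
                      
                      
                      
                      
                      


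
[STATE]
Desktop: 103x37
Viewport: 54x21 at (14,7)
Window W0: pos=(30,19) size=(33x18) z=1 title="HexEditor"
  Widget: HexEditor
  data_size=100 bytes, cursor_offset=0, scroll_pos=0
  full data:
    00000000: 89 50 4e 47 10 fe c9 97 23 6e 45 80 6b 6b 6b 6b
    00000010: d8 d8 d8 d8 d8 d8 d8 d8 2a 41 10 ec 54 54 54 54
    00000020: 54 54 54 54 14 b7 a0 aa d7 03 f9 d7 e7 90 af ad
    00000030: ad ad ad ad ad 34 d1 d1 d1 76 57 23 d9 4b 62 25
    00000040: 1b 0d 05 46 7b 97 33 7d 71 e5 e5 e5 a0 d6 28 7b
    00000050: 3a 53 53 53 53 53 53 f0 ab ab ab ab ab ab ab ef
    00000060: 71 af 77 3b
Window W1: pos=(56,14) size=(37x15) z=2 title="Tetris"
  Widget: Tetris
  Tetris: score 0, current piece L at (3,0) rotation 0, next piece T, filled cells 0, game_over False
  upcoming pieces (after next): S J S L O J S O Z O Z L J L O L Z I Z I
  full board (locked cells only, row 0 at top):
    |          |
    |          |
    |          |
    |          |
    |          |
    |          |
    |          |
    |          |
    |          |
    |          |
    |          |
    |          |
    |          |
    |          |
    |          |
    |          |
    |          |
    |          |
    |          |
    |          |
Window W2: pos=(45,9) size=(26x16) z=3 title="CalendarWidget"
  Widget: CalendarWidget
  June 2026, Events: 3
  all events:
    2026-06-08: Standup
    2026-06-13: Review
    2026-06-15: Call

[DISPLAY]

                                                      
                                                      
                               ┏━━━━━━━━━━━━━━━━━━━━━━
                               ┃ CalendarWidget       
                               ┠──────────────────────
                               ┃       June 2026      
                               ┃Mo Tu We Th Fr Sa Su  
                               ┃ 1  2  3  4  5  6  7  
                               ┃ 8*  9 10 11 12 13* 14
                               ┃15* 16 17 18 19 20 21 
                               ┃22 23 24 25 26 27 28  
                               ┃29 30                 
                ┏━━━━━━━━━━━━━━┃                      
                ┃ HexEditor    ┃                      
                ┠──────────────┃                      
                ┃00000000  89 5┃                      
                ┃00000010  d8 d┃                      
                ┃00000020  54 5┗━━━━━━━━━━━━━━━━━━━━━━
                ┃00000030  ad ad ad ad ad ┃          │
                ┃00000040  1b 0d 05 46 7b ┃          │
                ┃00000050  3a 53 53 53 53 ┃          │


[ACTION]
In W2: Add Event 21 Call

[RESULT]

                                                      
                                                      
                               ┏━━━━━━━━━━━━━━━━━━━━━━
                               ┃ CalendarWidget       
                               ┠──────────────────────
                               ┃       June 2026      
                               ┃Mo Tu We Th Fr Sa Su  
                               ┃ 1  2  3  4  5  6  7  
                               ┃ 8*  9 10 11 12 13* 14
                               ┃15* 16 17 18 19 20 21*
                               ┃22 23 24 25 26 27 28  
                               ┃29 30                 
                ┏━━━━━━━━━━━━━━┃                      
                ┃ HexEditor    ┃                      
                ┠──────────────┃                      
                ┃00000000  89 5┃                      
                ┃00000010  d8 d┃                      
                ┃00000020  54 5┗━━━━━━━━━━━━━━━━━━━━━━
                ┃00000030  ad ad ad ad ad ┃          │
                ┃00000040  1b 0d 05 46 7b ┃          │
                ┃00000050  3a 53 53 53 53 ┃          │


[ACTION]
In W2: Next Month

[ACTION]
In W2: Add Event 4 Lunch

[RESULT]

                                                      
                                                      
                               ┏━━━━━━━━━━━━━━━━━━━━━━
                               ┃ CalendarWidget       
                               ┠──────────────────────
                               ┃       July 2026      
                               ┃Mo Tu We Th Fr Sa Su  
                               ┃       1  2  3  4*  5 
                               ┃ 6  7  8  9 10 11 12  
                               ┃13 14 15 16 17 18 19  
                               ┃20 21 22 23 24 25 26  
                               ┃27 28 29 30 31        
                ┏━━━━━━━━━━━━━━┃                      
                ┃ HexEditor    ┃                      
                ┠──────────────┃                      
                ┃00000000  89 5┃                      
                ┃00000010  d8 d┃                      
                ┃00000020  54 5┗━━━━━━━━━━━━━━━━━━━━━━
                ┃00000030  ad ad ad ad ad ┃          │
                ┃00000040  1b 0d 05 46 7b ┃          │
                ┃00000050  3a 53 53 53 53 ┃          │
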